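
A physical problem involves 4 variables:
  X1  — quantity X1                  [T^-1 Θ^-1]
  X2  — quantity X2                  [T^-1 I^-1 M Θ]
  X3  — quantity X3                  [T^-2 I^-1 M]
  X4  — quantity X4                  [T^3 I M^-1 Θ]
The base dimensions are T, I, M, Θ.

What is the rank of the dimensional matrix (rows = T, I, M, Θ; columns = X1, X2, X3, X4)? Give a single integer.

2

Dimensional matrix (T×I×M×Θ by X1×X2×X3×X4):
  T: [-1 -1 -2  3]
  I: [ 0 -1 -1  1]
  M: [ 0  1  1 -1]
  Θ: [-1  1  0  1]
RREF → pivots at {X1,X2} ⇒ r = 2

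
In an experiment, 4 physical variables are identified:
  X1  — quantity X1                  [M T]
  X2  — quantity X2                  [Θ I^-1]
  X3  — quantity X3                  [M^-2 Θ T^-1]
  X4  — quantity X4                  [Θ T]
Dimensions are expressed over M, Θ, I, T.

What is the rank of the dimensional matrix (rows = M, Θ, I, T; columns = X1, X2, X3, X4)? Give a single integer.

Write exponents as rows M,Θ,I,T / cols X1,X2,X3,X4:
  M: [ 1  0 -2  0]
  Θ: [ 0  1  1  1]
  I: [ 0 -1  0  0]
  T: [ 1  0 -1  1]
Row reduction gives pivot columns X1,X2,X3; rank = 3

3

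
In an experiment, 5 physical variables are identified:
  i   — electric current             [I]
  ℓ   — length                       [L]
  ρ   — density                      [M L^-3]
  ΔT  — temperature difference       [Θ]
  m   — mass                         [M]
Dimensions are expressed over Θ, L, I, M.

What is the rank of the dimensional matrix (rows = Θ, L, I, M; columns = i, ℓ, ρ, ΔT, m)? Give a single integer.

4

Write exponents as rows Θ,L,I,M / cols i,ℓ,ρ,ΔT,m:
  Θ: [ 0  0  0  1  0]
  L: [ 0  1 -3  0  0]
  I: [ 1  0  0  0  0]
  M: [ 0  0  1  0  1]
RREF → pivots at {i,ℓ,ρ,ΔT} ⇒ r = 4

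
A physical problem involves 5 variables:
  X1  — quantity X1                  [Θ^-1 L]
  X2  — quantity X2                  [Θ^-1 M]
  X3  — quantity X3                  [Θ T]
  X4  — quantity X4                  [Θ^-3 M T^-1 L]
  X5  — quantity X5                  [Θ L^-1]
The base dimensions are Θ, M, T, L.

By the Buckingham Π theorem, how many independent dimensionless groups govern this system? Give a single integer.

Dimensional matrix (Θ×M×T×L by X1×X2×X3×X4×X5):
  Θ: [-1 -1  1 -3  1]
  M: [ 0  1  0  1  0]
  T: [ 0  0  1 -1  0]
  L: [ 1  0  0  1 -1]
RREF → pivots at {X1,X2,X3} ⇒ r = 3
Π count = n − r = 5 − 3 = 2

2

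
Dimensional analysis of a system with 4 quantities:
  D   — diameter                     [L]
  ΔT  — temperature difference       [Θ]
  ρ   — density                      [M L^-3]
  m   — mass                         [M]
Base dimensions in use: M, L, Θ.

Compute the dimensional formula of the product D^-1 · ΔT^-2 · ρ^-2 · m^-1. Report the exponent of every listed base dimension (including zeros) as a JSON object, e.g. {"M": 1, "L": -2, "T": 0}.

Write exponents as rows M,L,Θ / cols D,ΔT,ρ,m:
  M: [ 0  0  1  1]
  L: [ 1  0 -3  0]
  Θ: [ 0  1  0  0]
  [M]: (-1)·0+(-2)·0+(-2)·1+(-1)·1 = -3
  [L]: (-1)·1+(-2)·0+(-2)·-3+(-1)·0 = 5
  [Θ]: (-1)·0+(-2)·1+(-2)·0+(-1)·0 = -2
⇒ M^-3 L^5 Θ^-2

{"M": -3, "L": 5, "Θ": -2}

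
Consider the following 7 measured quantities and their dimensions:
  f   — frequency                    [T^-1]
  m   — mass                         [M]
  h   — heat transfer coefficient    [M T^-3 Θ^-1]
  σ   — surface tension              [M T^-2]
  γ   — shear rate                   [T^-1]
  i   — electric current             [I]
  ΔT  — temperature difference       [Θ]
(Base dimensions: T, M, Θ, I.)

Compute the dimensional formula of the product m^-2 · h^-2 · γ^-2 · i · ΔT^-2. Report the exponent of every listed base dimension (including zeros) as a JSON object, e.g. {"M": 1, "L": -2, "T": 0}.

Dimensional matrix (T×M×Θ×I by f×m×h×σ×γ×i×ΔT):
  T: [-1  0 -3 -2 -1  0  0]
  M: [ 0  1  1  1  0  0  0]
  Θ: [ 0  0 -1  0  0  0  1]
  I: [ 0  0  0  0  0  1  0]
  [T]: (-2)·0+(-2)·-3+(-2)·-1+(1)·0+(-2)·0 = 8
  [M]: (-2)·1+(-2)·1+(-2)·0+(1)·0+(-2)·0 = -4
  [Θ]: (-2)·0+(-2)·-1+(-2)·0+(1)·0+(-2)·1 = 0
  [I]: (-2)·0+(-2)·0+(-2)·0+(1)·1+(-2)·0 = 1
⇒ T^8 M^-4 I

{"T": 8, "M": -4, "Θ": 0, "I": 1}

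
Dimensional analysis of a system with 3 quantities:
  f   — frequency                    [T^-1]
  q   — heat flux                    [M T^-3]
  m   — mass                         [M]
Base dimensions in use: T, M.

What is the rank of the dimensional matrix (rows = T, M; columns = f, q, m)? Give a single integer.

Exponent matrix [T,M] × [f,q,m]:
  T: [-1 -3  0]
  M: [ 0  1  1]
Echelon form has 2 nonzero rows (pivots: f,q)

2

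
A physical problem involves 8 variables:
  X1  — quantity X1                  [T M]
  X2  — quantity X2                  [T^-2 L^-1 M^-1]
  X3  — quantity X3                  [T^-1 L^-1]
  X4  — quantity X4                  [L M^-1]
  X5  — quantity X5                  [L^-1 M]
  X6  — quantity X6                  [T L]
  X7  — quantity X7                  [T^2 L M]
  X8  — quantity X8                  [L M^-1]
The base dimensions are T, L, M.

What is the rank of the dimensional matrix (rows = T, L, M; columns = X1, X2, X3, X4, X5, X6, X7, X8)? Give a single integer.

2

Dimensional matrix (T×L×M by X1×X2×X3×X4×X5×X6×X7×X8):
  T: [ 1 -2 -1  0  0  1  2  0]
  L: [ 0 -1 -1  1 -1  1  1  1]
  M: [ 1 -1  0 -1  1  0  1 -1]
RREF → pivots at {X1,X2} ⇒ r = 2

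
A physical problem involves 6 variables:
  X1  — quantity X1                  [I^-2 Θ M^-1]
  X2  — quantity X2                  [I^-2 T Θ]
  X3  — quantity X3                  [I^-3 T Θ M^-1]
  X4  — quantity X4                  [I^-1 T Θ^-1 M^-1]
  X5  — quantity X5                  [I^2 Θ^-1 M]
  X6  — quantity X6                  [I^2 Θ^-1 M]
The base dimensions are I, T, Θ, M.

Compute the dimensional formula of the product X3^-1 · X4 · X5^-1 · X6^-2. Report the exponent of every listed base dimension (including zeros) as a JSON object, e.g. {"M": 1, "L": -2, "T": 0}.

{"I": -4, "T": 0, "Θ": 1, "M": -3}

Exponent matrix [I,T,Θ,M] × [X1,X2,X3,X4,X5,X6]:
  I: [-2 -2 -3 -1  2  2]
  T: [ 0  1  1  1  0  0]
  Θ: [ 1  1  1 -1 -1 -1]
  M: [-1  0 -1 -1  1  1]
  [I]: (-1)·-3+(1)·-1+(-1)·2+(-2)·2 = -4
  [T]: (-1)·1+(1)·1+(-1)·0+(-2)·0 = 0
  [Θ]: (-1)·1+(1)·-1+(-1)·-1+(-2)·-1 = 1
  [M]: (-1)·-1+(1)·-1+(-1)·1+(-2)·1 = -3
⇒ I^-4 Θ M^-3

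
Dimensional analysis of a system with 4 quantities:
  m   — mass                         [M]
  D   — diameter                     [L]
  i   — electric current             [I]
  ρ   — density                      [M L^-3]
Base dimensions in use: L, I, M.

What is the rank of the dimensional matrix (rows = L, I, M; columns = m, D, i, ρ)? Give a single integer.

Write exponents as rows L,I,M / cols m,D,i,ρ:
  L: [ 0  1  0 -3]
  I: [ 0  0  1  0]
  M: [ 1  0  0  1]
RREF → pivots at {m,D,i} ⇒ r = 3

3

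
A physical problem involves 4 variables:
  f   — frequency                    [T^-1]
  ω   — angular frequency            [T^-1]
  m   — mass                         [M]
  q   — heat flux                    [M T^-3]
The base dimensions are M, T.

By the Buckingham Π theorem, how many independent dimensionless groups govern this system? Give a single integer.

2

Dimensional matrix (M×T by f×ω×m×q):
  M: [ 0  0  1  1]
  T: [-1 -1  0 -3]
RREF → pivots at {f,m} ⇒ r = 2
4 vars − rank 2 = 2 Π groups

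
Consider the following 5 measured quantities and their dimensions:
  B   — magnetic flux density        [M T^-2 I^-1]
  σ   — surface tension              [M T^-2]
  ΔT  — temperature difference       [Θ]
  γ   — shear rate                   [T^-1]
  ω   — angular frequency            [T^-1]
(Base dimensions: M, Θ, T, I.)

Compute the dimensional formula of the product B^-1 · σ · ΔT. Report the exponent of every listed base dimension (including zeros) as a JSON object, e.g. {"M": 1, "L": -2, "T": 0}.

Write exponents as rows M,Θ,T,I / cols B,σ,ΔT,γ,ω:
  M: [ 1  1  0  0  0]
  Θ: [ 0  0  1  0  0]
  T: [-2 -2  0 -1 -1]
  I: [-1  0  0  0  0]
  [M]: (-1)·1+(1)·1+(1)·0 = 0
  [Θ]: (-1)·0+(1)·0+(1)·1 = 1
  [T]: (-1)·-2+(1)·-2+(1)·0 = 0
  [I]: (-1)·-1+(1)·0+(1)·0 = 1
⇒ Θ I

{"M": 0, "Θ": 1, "T": 0, "I": 1}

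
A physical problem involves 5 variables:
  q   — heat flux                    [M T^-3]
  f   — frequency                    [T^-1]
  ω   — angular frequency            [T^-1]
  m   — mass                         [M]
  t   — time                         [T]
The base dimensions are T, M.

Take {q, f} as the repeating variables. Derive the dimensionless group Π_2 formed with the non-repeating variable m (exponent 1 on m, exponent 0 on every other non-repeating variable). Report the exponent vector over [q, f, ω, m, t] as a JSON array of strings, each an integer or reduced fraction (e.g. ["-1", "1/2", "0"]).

Dimensional matrix (T×M by q×f×ω×m×t):
  T: [-3 -1 -1  0  1]
  M: [ 1  0  0  1  0]
RREF → pivots at {q,f} ⇒ r = 2
Pivot set = {q,f}, free = {ω,m,t}
RREF:
  r0: [   1    0    0    1    0]
  r1: [   0    1    1   -3   -1]
Fix exponent of m at 1, ω at 0, t at 0; solve each RREF row for its pivot's exponent:
  r0: exp(q) + (1)·1 = 0 ⇒ exp(q) = -1
  r1: exp(f) + (-3)·1 = 0 ⇒ exp(f) = 3
Π_2 = q^-1 · f^3 · m

["-1", "3", "0", "1", "0"]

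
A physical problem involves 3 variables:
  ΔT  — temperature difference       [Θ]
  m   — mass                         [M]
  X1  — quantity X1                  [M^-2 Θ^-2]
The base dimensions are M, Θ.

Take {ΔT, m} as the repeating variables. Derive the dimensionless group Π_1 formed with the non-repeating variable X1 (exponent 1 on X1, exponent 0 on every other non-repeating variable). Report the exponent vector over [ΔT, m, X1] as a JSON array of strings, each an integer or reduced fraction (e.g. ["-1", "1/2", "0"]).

["2", "2", "1"]

Dimensional matrix (M×Θ by ΔT×m×X1):
  M: [ 0  1 -2]
  Θ: [ 1  0 -2]
Echelon form has 2 nonzero rows (pivots: ΔT,m)
Repeat: ΔT,m; free: X1
RREF:
  r0: [   1    0   -2]
  r1: [   0    1   -2]
Fix exponent of X1 at 1; solve each RREF row for its pivot's exponent:
  r0: exp(ΔT) + (-2)·1 = 0 ⇒ exp(ΔT) = 2
  r1: exp(m) + (-2)·1 = 0 ⇒ exp(m) = 2
Π_1 = ΔT^2 · m^2 · X1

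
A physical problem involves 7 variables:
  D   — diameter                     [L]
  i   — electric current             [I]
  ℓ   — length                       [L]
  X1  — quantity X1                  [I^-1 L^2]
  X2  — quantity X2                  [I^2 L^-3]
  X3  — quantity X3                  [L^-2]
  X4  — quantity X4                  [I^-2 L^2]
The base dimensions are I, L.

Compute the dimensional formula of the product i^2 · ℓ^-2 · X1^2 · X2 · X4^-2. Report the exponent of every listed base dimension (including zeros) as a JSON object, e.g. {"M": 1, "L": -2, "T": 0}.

{"I": 6, "L": -5}

Write exponents as rows I,L / cols D,i,ℓ,X1,X2,X3,X4:
  I: [ 0  1  0 -1  2  0 -2]
  L: [ 1  0  1  2 -3 -2  2]
  [I]: (2)·1+(-2)·0+(2)·-1+(1)·2+(-2)·-2 = 6
  [L]: (2)·0+(-2)·1+(2)·2+(1)·-3+(-2)·2 = -5
⇒ I^6 L^-5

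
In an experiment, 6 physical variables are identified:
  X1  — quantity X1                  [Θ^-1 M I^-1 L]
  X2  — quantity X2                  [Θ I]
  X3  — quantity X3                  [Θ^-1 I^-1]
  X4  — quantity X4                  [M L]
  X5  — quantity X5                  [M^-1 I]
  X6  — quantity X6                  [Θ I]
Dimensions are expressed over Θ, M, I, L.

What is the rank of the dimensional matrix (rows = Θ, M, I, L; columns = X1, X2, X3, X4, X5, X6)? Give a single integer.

Write exponents as rows Θ,M,I,L / cols X1,X2,X3,X4,X5,X6:
  Θ: [-1  1 -1  0  0  1]
  M: [ 1  0  0  1 -1  0]
  I: [-1  1 -1  0  1  1]
  L: [ 1  0  0  1  0  0]
RREF → pivots at {X1,X2,X5} ⇒ r = 3

3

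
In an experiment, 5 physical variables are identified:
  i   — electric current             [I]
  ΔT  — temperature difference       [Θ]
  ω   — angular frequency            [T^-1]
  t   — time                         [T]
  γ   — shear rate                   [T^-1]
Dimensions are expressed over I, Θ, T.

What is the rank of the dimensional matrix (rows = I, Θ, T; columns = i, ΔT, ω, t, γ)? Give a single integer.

3

Dimensional matrix (I×Θ×T by i×ΔT×ω×t×γ):
  I: [ 1  0  0  0  0]
  Θ: [ 0  1  0  0  0]
  T: [ 0  0 -1  1 -1]
Row reduction gives pivot columns i,ΔT,ω; rank = 3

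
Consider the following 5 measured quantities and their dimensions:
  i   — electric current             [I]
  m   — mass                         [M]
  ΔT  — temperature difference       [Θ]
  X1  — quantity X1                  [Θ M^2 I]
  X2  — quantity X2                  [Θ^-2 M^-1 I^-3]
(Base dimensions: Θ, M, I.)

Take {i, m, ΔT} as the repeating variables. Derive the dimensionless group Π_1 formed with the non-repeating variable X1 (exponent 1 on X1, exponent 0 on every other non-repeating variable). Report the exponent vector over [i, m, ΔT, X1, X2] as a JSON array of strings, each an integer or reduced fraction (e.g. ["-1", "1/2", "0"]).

["-1", "-2", "-1", "1", "0"]

Write exponents as rows Θ,M,I / cols i,m,ΔT,X1,X2:
  Θ: [ 0  0  1  1 -2]
  M: [ 0  1  0  2 -1]
  I: [ 1  0  0  1 -3]
Row reduction gives pivot columns i,m,ΔT; rank = 3
Repeat: i,m,ΔT; free: X1,X2
RREF:
  r0: [   1    0    0    1   -3]
  r1: [   0    1    0    2   -1]
  r2: [   0    0    1    1   -2]
Fix exponent of X1 at 1, X2 at 0; solve each RREF row for its pivot's exponent:
  r0: exp(i) + (1)·1 = 0 ⇒ exp(i) = -1
  r1: exp(m) + (2)·1 = 0 ⇒ exp(m) = -2
  r2: exp(ΔT) + (1)·1 = 0 ⇒ exp(ΔT) = -1
Π_1 = i^-1 · m^-2 · ΔT^-1 · X1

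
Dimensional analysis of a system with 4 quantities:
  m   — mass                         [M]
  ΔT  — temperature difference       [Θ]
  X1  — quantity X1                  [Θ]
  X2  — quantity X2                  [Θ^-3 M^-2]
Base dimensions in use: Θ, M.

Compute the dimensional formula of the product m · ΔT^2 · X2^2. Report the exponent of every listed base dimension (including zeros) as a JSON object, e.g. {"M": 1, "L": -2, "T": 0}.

Write exponents as rows Θ,M / cols m,ΔT,X1,X2:
  Θ: [ 0  1  1 -3]
  M: [ 1  0  0 -2]
  [Θ]: (1)·0+(2)·1+(2)·-3 = -4
  [M]: (1)·1+(2)·0+(2)·-2 = -3
⇒ Θ^-4 M^-3

{"Θ": -4, "M": -3}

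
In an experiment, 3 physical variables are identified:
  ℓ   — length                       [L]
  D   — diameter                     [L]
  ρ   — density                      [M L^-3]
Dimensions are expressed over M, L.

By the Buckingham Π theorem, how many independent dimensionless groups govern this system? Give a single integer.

1

Exponent matrix [M,L] × [ℓ,D,ρ]:
  M: [ 0  0  1]
  L: [ 1  1 -3]
Row reduction gives pivot columns ℓ,ρ; rank = 2
3 vars − rank 2 = 1 Π group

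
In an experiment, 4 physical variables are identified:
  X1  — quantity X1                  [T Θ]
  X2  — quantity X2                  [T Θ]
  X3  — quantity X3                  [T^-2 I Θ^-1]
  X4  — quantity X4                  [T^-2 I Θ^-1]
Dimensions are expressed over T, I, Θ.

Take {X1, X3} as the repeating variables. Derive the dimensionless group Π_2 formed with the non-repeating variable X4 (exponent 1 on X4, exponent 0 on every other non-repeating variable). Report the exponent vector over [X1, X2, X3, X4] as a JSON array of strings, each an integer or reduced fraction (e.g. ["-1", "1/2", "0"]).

["0", "0", "-1", "1"]

Exponent matrix [T,I,Θ] × [X1,X2,X3,X4]:
  T: [ 1  1 -2 -2]
  I: [ 0  0  1  1]
  Θ: [ 1  1 -1 -1]
RREF → pivots at {X1,X3} ⇒ r = 2
Pivot set = {X1,X3}, free = {X2,X4}
RREF:
  r0: [   1    1    0    0]
  r1: [   0    0    1    1]
  r2: [   0    0    0    0]
Fix exponent of X4 at 1, X2 at 0; solve each RREF row for its pivot's exponent:
  r0: exp(X1) + (0)·1 = 0 ⇒ exp(X1) = 0
  r1: exp(X3) + (1)·1 = 0 ⇒ exp(X3) = -1
Π_2 = X3^-1 · X4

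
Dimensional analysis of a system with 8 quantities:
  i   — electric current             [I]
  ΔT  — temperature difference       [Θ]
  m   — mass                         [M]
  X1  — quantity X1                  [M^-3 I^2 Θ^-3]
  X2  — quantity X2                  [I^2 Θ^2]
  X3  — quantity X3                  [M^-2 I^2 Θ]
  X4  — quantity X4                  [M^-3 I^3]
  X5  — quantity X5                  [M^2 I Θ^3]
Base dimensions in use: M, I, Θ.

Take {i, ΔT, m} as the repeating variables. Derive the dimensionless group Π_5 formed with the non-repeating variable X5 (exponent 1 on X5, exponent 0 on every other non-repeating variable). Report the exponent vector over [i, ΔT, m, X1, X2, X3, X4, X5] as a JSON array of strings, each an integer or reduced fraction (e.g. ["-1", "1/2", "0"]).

["-1", "-3", "-2", "0", "0", "0", "0", "1"]

Write exponents as rows M,I,Θ / cols i,ΔT,m,X1,X2,X3,X4,X5:
  M: [ 0  0  1 -3  0 -2 -3  2]
  I: [ 1  0  0  2  2  2  3  1]
  Θ: [ 0  1  0 -3  2  1  0  3]
Echelon form has 3 nonzero rows (pivots: i,ΔT,m)
Repeat: i,ΔT,m; free: X1,X2,X3,X4,X5
RREF:
  r0: [   1    0    0    2    2    2    3    1]
  r1: [   0    1    0   -3    2    1    0    3]
  r2: [   0    0    1   -3    0   -2   -3    2]
Fix exponent of X5 at 1, X1 at 0, X2 at 0, X3 at 0, X4 at 0; solve each RREF row for its pivot's exponent:
  r0: exp(i) + (1)·1 = 0 ⇒ exp(i) = -1
  r1: exp(ΔT) + (3)·1 = 0 ⇒ exp(ΔT) = -3
  r2: exp(m) + (2)·1 = 0 ⇒ exp(m) = -2
Π_5 = i^-1 · ΔT^-3 · m^-2 · X5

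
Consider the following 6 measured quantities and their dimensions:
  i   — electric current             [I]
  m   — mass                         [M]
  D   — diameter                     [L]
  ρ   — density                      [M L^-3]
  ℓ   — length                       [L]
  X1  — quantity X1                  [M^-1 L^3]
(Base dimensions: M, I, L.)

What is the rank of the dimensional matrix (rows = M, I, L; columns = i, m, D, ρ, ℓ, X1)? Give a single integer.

Dimensional matrix (M×I×L by i×m×D×ρ×ℓ×X1):
  M: [ 0  1  0  1  0 -1]
  I: [ 1  0  0  0  0  0]
  L: [ 0  0  1 -3  1  3]
Echelon form has 3 nonzero rows (pivots: i,m,D)

3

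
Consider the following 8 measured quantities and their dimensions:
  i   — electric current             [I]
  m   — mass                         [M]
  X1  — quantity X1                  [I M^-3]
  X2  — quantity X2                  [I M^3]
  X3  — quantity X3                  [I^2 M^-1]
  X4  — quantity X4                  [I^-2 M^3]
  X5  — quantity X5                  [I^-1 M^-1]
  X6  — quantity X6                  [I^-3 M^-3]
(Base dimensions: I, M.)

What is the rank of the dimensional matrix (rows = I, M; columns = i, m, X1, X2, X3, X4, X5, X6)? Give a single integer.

Write exponents as rows I,M / cols i,m,X1,X2,X3,X4,X5,X6:
  I: [ 1  0  1  1  2 -2 -1 -3]
  M: [ 0  1 -3  3 -1  3 -1 -3]
Row reduction gives pivot columns i,m; rank = 2

2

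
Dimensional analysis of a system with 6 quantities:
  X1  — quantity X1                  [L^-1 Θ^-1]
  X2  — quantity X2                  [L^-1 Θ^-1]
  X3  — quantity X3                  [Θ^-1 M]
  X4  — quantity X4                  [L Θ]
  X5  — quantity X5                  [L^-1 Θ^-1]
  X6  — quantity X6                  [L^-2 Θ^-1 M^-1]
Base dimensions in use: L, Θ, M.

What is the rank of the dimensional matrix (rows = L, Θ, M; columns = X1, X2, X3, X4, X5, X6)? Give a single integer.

Exponent matrix [L,Θ,M] × [X1,X2,X3,X4,X5,X6]:
  L: [-1 -1  0  1 -1 -2]
  Θ: [-1 -1 -1  1 -1 -1]
  M: [ 0  0  1  0  0 -1]
RREF → pivots at {X1,X3} ⇒ r = 2

2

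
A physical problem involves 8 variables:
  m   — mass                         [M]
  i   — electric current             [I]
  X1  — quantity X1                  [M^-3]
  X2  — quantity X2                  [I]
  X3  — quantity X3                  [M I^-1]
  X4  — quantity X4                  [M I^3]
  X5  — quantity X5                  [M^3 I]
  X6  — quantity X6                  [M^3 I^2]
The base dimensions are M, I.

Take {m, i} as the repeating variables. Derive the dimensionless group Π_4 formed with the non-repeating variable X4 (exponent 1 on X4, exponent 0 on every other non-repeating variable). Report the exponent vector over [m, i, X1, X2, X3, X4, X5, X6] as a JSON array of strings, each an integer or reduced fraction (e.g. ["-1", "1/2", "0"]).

["-1", "-3", "0", "0", "0", "1", "0", "0"]

Exponent matrix [M,I] × [m,i,X1,X2,X3,X4,X5,X6]:
  M: [ 1  0 -3  0  1  1  3  3]
  I: [ 0  1  0  1 -1  3  1  2]
RREF → pivots at {m,i} ⇒ r = 2
Repeat: m,i; free: X1,X2,X3,X4,X5,X6
RREF:
  r0: [   1    0   -3    0    1    1    3    3]
  r1: [   0    1    0    1   -1    3    1    2]
Fix exponent of X4 at 1, X1 at 0, X2 at 0, X3 at 0, X5 at 0, X6 at 0; solve each RREF row for its pivot's exponent:
  r0: exp(m) + (1)·1 = 0 ⇒ exp(m) = -1
  r1: exp(i) + (3)·1 = 0 ⇒ exp(i) = -3
Π_4 = m^-1 · i^-3 · X4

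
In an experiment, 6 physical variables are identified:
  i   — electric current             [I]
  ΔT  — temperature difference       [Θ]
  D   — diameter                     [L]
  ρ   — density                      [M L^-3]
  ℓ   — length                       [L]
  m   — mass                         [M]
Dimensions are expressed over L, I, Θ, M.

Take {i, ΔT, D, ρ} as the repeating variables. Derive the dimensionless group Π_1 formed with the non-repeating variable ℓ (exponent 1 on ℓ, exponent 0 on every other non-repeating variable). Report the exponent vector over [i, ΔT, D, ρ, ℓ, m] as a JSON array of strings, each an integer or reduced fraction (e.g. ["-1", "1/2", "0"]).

Exponent matrix [L,I,Θ,M] × [i,ΔT,D,ρ,ℓ,m]:
  L: [ 0  0  1 -3  1  0]
  I: [ 1  0  0  0  0  0]
  Θ: [ 0  1  0  0  0  0]
  M: [ 0  0  0  1  0  1]
RREF → pivots at {i,ΔT,D,ρ} ⇒ r = 4
Pivot set = {i,ΔT,D,ρ}, free = {ℓ,m}
RREF:
  r0: [   1    0    0    0    0    0]
  r1: [   0    1    0    0    0    0]
  r2: [   0    0    1    0    1    3]
  r3: [   0    0    0    1    0    1]
Fix exponent of ℓ at 1, m at 0; solve each RREF row for its pivot's exponent:
  r0: exp(i) + (0)·1 = 0 ⇒ exp(i) = 0
  r1: exp(ΔT) + (0)·1 = 0 ⇒ exp(ΔT) = 0
  r2: exp(D) + (1)·1 = 0 ⇒ exp(D) = -1
  r3: exp(ρ) + (0)·1 = 0 ⇒ exp(ρ) = 0
Π_1 = D^-1 · ℓ

["0", "0", "-1", "0", "1", "0"]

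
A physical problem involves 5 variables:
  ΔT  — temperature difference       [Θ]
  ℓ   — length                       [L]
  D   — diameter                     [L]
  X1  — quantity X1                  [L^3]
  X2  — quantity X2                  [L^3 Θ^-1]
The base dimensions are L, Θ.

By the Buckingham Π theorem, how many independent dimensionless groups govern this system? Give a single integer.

Dimensional matrix (L×Θ by ΔT×ℓ×D×X1×X2):
  L: [ 0  1  1  3  3]
  Θ: [ 1  0  0  0 -1]
RREF → pivots at {ΔT,ℓ} ⇒ r = 2
5 vars − rank 2 = 3 Π groups

3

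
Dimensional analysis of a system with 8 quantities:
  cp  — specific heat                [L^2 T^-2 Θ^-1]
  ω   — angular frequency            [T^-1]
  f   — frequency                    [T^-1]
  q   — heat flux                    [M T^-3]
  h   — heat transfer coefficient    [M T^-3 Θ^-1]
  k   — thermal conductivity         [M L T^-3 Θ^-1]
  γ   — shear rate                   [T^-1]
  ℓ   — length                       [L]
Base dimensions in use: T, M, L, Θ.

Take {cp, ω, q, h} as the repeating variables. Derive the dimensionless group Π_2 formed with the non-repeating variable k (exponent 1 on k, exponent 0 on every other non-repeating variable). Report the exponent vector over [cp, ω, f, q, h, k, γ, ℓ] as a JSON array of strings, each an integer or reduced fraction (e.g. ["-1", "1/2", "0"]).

["-1/2", "1", "0", "-1/2", "-1/2", "1", "0", "0"]

Exponent matrix [T,M,L,Θ] × [cp,ω,f,q,h,k,γ,ℓ]:
  T: [-2 -1 -1 -3 -3 -3 -1  0]
  M: [ 0  0  0  1  1  1  0  0]
  L: [ 2  0  0  0  0  1  0  1]
  Θ: [-1  0  0  0 -1 -1  0  0]
RREF → pivots at {cp,ω,q,h} ⇒ r = 4
Pivot set = {cp,ω,q,h}, free = {f,k,γ,ℓ}
RREF:
  r0: [   1    0    0    0    0  1/2    0  1/2]
  r1: [   0    1    1    0    0   -1    1   -1]
  r2: [   0    0    0    1    0  1/2    0  1/2]
  r3: [   0    0    0    0    1  1/2    0 -1/2]
Fix exponent of k at 1, f at 0, γ at 0, ℓ at 0; solve each RREF row for its pivot's exponent:
  r0: exp(cp) + (1/2)·1 = 0 ⇒ exp(cp) = -1/2
  r1: exp(ω) + (-1)·1 = 0 ⇒ exp(ω) = 1
  r2: exp(q) + (1/2)·1 = 0 ⇒ exp(q) = -1/2
  r3: exp(h) + (1/2)·1 = 0 ⇒ exp(h) = -1/2
Π_2 = cp^(-1/2) · ω · q^(-1/2) · h^(-1/2) · k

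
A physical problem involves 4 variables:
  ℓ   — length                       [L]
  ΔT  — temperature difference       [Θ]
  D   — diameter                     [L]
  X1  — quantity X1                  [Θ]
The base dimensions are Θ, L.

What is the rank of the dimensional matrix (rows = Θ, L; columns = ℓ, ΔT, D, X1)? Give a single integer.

2

Dimensional matrix (Θ×L by ℓ×ΔT×D×X1):
  Θ: [ 0  1  0  1]
  L: [ 1  0  1  0]
Echelon form has 2 nonzero rows (pivots: ℓ,ΔT)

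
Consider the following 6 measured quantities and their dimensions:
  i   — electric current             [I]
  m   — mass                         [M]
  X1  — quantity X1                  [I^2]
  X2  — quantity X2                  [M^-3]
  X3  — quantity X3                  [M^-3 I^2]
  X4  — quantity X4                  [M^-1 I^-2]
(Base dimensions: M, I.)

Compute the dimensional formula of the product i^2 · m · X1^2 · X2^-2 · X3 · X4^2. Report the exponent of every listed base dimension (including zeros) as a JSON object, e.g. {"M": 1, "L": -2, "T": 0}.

{"M": 2, "I": 4}

Exponent matrix [M,I] × [i,m,X1,X2,X3,X4]:
  M: [ 0  1  0 -3 -3 -1]
  I: [ 1  0  2  0  2 -2]
  [M]: (2)·0+(1)·1+(2)·0+(-2)·-3+(1)·-3+(2)·-1 = 2
  [I]: (2)·1+(1)·0+(2)·2+(-2)·0+(1)·2+(2)·-2 = 4
⇒ M^2 I^4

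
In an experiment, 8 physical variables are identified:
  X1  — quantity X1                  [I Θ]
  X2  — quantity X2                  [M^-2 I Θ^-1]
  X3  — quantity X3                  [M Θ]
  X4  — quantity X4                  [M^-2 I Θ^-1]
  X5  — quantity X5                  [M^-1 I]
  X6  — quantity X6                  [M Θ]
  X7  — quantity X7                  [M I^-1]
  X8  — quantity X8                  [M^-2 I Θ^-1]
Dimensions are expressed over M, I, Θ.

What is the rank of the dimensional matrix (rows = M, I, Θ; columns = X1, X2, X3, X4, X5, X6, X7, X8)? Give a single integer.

2

Write exponents as rows M,I,Θ / cols X1,X2,X3,X4,X5,X6,X7,X8:
  M: [ 0 -2  1 -2 -1  1  1 -2]
  I: [ 1  1  0  1  1  0 -1  1]
  Θ: [ 1 -1  1 -1  0  1  0 -1]
RREF → pivots at {X1,X2} ⇒ r = 2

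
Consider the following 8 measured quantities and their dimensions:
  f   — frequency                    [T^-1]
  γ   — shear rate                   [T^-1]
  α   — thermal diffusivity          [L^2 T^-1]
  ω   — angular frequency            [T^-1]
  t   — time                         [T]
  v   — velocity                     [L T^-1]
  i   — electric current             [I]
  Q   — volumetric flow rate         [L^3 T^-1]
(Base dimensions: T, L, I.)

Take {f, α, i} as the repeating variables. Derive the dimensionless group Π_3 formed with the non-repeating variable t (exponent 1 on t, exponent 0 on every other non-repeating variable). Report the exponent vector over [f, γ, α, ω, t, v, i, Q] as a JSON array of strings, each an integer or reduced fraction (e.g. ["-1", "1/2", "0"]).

Exponent matrix [T,L,I] × [f,γ,α,ω,t,v,i,Q]:
  T: [-1 -1 -1 -1  1 -1  0 -1]
  L: [ 0  0  2  0  0  1  0  3]
  I: [ 0  0  0  0  0  0  1  0]
Row reduction gives pivot columns f,α,i; rank = 3
Repeat: f,α,i; free: γ,ω,t,v,Q
RREF:
  r0: [   1    1    0    1   -1  1/2    0 -1/2]
  r1: [   0    0    1    0    0  1/2    0  3/2]
  r2: [   0    0    0    0    0    0    1    0]
Fix exponent of t at 1, γ at 0, ω at 0, v at 0, Q at 0; solve each RREF row for its pivot's exponent:
  r0: exp(f) + (-1)·1 = 0 ⇒ exp(f) = 1
  r1: exp(α) + (0)·1 = 0 ⇒ exp(α) = 0
  r2: exp(i) + (0)·1 = 0 ⇒ exp(i) = 0
Π_3 = f · t

["1", "0", "0", "0", "1", "0", "0", "0"]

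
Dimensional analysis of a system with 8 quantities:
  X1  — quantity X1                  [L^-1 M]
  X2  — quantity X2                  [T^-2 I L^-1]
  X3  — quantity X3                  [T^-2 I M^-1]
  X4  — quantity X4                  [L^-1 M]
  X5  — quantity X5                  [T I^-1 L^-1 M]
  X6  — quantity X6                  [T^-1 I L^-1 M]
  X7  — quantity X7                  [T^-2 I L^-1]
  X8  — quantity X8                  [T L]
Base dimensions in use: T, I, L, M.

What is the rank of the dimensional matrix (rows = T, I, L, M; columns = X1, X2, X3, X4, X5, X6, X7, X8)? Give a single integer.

3

Dimensional matrix (T×I×L×M by X1×X2×X3×X4×X5×X6×X7×X8):
  T: [ 0 -2 -2  0  1 -1 -2  1]
  I: [ 0  1  1  0 -1  1  1  0]
  L: [-1 -1  0 -1 -1 -1 -1  1]
  M: [ 1  0 -1  1  1  1  0  0]
Row reduction gives pivot columns X1,X2,X5; rank = 3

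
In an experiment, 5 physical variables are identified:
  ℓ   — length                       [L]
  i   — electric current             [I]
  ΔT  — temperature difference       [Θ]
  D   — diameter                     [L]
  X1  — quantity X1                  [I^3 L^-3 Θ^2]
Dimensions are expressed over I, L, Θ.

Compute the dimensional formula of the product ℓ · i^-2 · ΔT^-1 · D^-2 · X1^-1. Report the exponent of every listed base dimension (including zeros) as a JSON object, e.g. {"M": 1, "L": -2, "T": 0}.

{"I": -5, "L": 2, "Θ": -3}

Dimensional matrix (I×L×Θ by ℓ×i×ΔT×D×X1):
  I: [ 0  1  0  0  3]
  L: [ 1  0  0  1 -3]
  Θ: [ 0  0  1  0  2]
  [I]: (1)·0+(-2)·1+(-1)·0+(-2)·0+(-1)·3 = -5
  [L]: (1)·1+(-2)·0+(-1)·0+(-2)·1+(-1)·-3 = 2
  [Θ]: (1)·0+(-2)·0+(-1)·1+(-2)·0+(-1)·2 = -3
⇒ I^-5 L^2 Θ^-3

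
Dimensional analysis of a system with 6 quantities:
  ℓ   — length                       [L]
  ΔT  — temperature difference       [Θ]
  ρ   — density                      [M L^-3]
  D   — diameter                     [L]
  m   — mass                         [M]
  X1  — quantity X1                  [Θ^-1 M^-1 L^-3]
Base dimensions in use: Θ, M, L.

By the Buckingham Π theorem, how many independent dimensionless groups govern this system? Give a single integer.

Exponent matrix [Θ,M,L] × [ℓ,ΔT,ρ,D,m,X1]:
  Θ: [ 0  1  0  0  0 -1]
  M: [ 0  0  1  0  1 -1]
  L: [ 1  0 -3  1  0 -3]
Echelon form has 3 nonzero rows (pivots: ℓ,ΔT,ρ)
Π count = n − r = 6 − 3 = 3

3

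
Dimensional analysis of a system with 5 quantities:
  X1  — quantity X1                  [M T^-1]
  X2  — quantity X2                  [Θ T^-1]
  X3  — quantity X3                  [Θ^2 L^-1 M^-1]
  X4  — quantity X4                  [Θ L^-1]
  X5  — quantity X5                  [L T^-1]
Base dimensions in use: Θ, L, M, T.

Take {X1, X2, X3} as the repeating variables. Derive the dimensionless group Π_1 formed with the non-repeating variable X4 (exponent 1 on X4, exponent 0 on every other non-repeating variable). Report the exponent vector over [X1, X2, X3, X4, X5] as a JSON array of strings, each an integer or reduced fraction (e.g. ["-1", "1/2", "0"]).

["-1", "1", "-1", "1", "0"]

Exponent matrix [Θ,L,M,T] × [X1,X2,X3,X4,X5]:
  Θ: [ 0  1  2  1  0]
  L: [ 0  0 -1 -1  1]
  M: [ 1  0 -1  0  0]
  T: [-1 -1  0  0 -1]
Row reduction gives pivot columns X1,X2,X3; rank = 3
Pivot set = {X1,X2,X3}, free = {X4,X5}
RREF:
  r0: [   1    0    0    1   -1]
  r1: [   0    1    0   -1    2]
  r2: [   0    0    1    1   -1]
  r3: [   0    0    0    0    0]
Fix exponent of X4 at 1, X5 at 0; solve each RREF row for its pivot's exponent:
  r0: exp(X1) + (1)·1 = 0 ⇒ exp(X1) = -1
  r1: exp(X2) + (-1)·1 = 0 ⇒ exp(X2) = 1
  r2: exp(X3) + (1)·1 = 0 ⇒ exp(X3) = -1
Π_1 = X1^-1 · X2 · X3^-1 · X4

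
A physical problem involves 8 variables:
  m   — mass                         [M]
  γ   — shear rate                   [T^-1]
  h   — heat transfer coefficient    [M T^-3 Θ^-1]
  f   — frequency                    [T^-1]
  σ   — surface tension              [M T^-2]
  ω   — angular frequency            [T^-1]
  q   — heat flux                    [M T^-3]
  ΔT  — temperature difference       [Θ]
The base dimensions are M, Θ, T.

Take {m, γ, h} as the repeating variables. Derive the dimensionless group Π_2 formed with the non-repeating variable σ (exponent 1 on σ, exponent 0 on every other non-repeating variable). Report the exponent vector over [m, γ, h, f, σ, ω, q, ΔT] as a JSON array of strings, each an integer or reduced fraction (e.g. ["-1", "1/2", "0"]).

["-1", "-2", "0", "0", "1", "0", "0", "0"]

Dimensional matrix (M×Θ×T by m×γ×h×f×σ×ω×q×ΔT):
  M: [ 1  0  1  0  1  0  1  0]
  Θ: [ 0  0 -1  0  0  0  0  1]
  T: [ 0 -1 -3 -1 -2 -1 -3  0]
Echelon form has 3 nonzero rows (pivots: m,γ,h)
Pivot set = {m,γ,h}, free = {f,σ,ω,q,ΔT}
RREF:
  r0: [   1    0    0    0    1    0    1    1]
  r1: [   0    1    0    1    2    1    3    3]
  r2: [   0    0    1    0    0    0    0   -1]
Fix exponent of σ at 1, f at 0, ω at 0, q at 0, ΔT at 0; solve each RREF row for its pivot's exponent:
  r0: exp(m) + (1)·1 = 0 ⇒ exp(m) = -1
  r1: exp(γ) + (2)·1 = 0 ⇒ exp(γ) = -2
  r2: exp(h) + (0)·1 = 0 ⇒ exp(h) = 0
Π_2 = m^-1 · γ^-2 · σ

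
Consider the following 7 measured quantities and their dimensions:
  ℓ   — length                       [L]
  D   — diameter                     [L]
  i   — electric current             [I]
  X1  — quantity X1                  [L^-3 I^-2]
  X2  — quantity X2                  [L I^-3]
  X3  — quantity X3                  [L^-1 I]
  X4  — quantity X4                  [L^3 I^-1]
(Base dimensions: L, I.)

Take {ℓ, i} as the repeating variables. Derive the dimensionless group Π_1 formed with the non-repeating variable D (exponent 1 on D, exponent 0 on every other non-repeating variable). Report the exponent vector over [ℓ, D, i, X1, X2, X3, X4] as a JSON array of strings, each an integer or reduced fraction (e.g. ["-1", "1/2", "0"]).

Write exponents as rows L,I / cols ℓ,D,i,X1,X2,X3,X4:
  L: [ 1  1  0 -3  1 -1  3]
  I: [ 0  0  1 -2 -3  1 -1]
Echelon form has 2 nonzero rows (pivots: ℓ,i)
Pivot set = {ℓ,i}, free = {D,X1,X2,X3,X4}
RREF:
  r0: [   1    1    0   -3    1   -1    3]
  r1: [   0    0    1   -2   -3    1   -1]
Fix exponent of D at 1, X1 at 0, X2 at 0, X3 at 0, X4 at 0; solve each RREF row for its pivot's exponent:
  r0: exp(ℓ) + (1)·1 = 0 ⇒ exp(ℓ) = -1
  r1: exp(i) + (0)·1 = 0 ⇒ exp(i) = 0
Π_1 = ℓ^-1 · D

["-1", "1", "0", "0", "0", "0", "0"]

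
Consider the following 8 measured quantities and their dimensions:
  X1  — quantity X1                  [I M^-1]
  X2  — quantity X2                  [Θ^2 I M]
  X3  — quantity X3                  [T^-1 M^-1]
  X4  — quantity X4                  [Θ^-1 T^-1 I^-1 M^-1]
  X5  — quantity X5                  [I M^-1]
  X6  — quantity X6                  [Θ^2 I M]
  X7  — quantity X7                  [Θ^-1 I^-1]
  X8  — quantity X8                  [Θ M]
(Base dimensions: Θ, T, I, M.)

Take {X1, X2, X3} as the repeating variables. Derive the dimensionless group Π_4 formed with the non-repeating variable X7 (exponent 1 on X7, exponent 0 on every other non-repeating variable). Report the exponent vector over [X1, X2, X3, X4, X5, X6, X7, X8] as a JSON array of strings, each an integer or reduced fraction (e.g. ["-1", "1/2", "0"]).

["1/2", "1/2", "0", "0", "0", "0", "1", "0"]

Exponent matrix [Θ,T,I,M] × [X1,X2,X3,X4,X5,X6,X7,X8]:
  Θ: [ 0  2  0 -1  0  2 -1  1]
  T: [ 0  0 -1 -1  0  0  0  0]
  I: [ 1  1  0 -1  1  1 -1  0]
  M: [-1  1 -1 -1 -1  1  0  1]
Echelon form has 3 nonzero rows (pivots: X1,X2,X3)
Pivot set = {X1,X2,X3}, free = {X4,X5,X6,X7,X8}
RREF:
  r0: [   1    0    0 -1/2    1    0 -1/2 -1/2]
  r1: [   0    1    0 -1/2    0    1 -1/2  1/2]
  r2: [   0    0    1    1    0    0    0    0]
  r3: [   0    0    0    0    0    0    0    0]
Fix exponent of X7 at 1, X4 at 0, X5 at 0, X6 at 0, X8 at 0; solve each RREF row for its pivot's exponent:
  r0: exp(X1) + (-1/2)·1 = 0 ⇒ exp(X1) = 1/2
  r1: exp(X2) + (-1/2)·1 = 0 ⇒ exp(X2) = 1/2
  r2: exp(X3) + (0)·1 = 0 ⇒ exp(X3) = 0
Π_4 = X1^(1/2) · X2^(1/2) · X7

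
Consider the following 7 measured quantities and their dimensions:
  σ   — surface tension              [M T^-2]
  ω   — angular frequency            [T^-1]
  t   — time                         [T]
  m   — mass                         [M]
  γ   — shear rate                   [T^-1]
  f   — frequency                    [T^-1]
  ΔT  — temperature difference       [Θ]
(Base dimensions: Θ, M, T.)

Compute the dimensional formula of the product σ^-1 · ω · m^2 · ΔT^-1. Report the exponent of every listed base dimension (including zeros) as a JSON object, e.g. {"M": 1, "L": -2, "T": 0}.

Write exponents as rows Θ,M,T / cols σ,ω,t,m,γ,f,ΔT:
  Θ: [ 0  0  0  0  0  0  1]
  M: [ 1  0  0  1  0  0  0]
  T: [-2 -1  1  0 -1 -1  0]
  [Θ]: (-1)·0+(1)·0+(2)·0+(-1)·1 = -1
  [M]: (-1)·1+(1)·0+(2)·1+(-1)·0 = 1
  [T]: (-1)·-2+(1)·-1+(2)·0+(-1)·0 = 1
⇒ Θ^-1 M T

{"Θ": -1, "M": 1, "T": 1}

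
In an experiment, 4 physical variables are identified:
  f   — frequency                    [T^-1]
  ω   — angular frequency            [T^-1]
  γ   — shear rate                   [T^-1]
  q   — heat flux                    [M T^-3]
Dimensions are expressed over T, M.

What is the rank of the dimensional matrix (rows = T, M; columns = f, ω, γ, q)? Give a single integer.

2

Write exponents as rows T,M / cols f,ω,γ,q:
  T: [-1 -1 -1 -3]
  M: [ 0  0  0  1]
Echelon form has 2 nonzero rows (pivots: f,q)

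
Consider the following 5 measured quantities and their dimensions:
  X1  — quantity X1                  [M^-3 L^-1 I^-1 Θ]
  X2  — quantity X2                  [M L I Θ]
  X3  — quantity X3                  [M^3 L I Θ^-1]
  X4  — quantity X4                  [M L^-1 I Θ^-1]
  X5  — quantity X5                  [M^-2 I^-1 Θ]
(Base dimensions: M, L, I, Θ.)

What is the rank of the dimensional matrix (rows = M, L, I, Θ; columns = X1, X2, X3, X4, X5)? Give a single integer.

Exponent matrix [M,L,I,Θ] × [X1,X2,X3,X4,X5]:
  M: [-3  1  3  1 -2]
  L: [-1  1  1 -1  0]
  I: [-1  1  1  1 -1]
  Θ: [ 1  1 -1 -1  1]
Row reduction gives pivot columns X1,X2,X4; rank = 3

3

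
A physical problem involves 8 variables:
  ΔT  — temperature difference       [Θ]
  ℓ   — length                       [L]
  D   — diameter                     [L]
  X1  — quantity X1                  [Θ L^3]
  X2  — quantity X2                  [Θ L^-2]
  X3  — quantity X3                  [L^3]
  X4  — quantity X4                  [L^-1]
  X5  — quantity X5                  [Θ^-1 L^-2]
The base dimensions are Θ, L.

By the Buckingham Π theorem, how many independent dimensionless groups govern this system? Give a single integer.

Write exponents as rows Θ,L / cols ΔT,ℓ,D,X1,X2,X3,X4,X5:
  Θ: [ 1  0  0  1  1  0  0 -1]
  L: [ 0  1  1  3 -2  3 -1 -2]
Row reduction gives pivot columns ΔT,ℓ; rank = 2
n=8, r=2 ⇒ 6 dimensionless groups

6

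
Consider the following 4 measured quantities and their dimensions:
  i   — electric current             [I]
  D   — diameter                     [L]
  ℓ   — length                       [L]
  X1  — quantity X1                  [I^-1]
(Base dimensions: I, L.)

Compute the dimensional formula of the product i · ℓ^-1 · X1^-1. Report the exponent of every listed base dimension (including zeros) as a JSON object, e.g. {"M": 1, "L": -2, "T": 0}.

{"I": 2, "L": -1}

Write exponents as rows I,L / cols i,D,ℓ,X1:
  I: [ 1  0  0 -1]
  L: [ 0  1  1  0]
  [I]: (1)·1+(-1)·0+(-1)·-1 = 2
  [L]: (1)·0+(-1)·1+(-1)·0 = -1
⇒ I^2 L^-1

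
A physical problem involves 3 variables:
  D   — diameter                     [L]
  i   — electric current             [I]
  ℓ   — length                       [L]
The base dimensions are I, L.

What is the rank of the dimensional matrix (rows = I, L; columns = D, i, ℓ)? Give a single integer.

2

Dimensional matrix (I×L by D×i×ℓ):
  I: [ 0  1  0]
  L: [ 1  0  1]
Echelon form has 2 nonzero rows (pivots: D,i)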